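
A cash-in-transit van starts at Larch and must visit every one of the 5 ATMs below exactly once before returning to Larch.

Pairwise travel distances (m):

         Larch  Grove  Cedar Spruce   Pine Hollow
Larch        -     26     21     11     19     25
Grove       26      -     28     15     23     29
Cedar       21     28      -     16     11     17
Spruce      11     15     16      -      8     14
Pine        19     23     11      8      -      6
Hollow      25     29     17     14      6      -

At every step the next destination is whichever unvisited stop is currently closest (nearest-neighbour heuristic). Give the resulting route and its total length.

Larch → [Spruce:11 / Pine:19 / Cedar:21 / Hollow:25 / Grove:26] → Spruce (11)
Spruce → [Pine:8 / Hollow:14 / Grove:15 / Cedar:16] → Pine (8)
Pine → [Hollow:6 / Cedar:11 / Grove:23] → Hollow (6)
Hollow → [Cedar:17 / Grove:29] → Cedar (17)
Cedar → [Grove:28] → Grove (28)
Return Grove→Larch: 26.
Total = 11 + 8 + 6 + 17 + 28 + 26 = 96.

96 m along Larch → Spruce → Pine → Hollow → Cedar → Grove → Larch.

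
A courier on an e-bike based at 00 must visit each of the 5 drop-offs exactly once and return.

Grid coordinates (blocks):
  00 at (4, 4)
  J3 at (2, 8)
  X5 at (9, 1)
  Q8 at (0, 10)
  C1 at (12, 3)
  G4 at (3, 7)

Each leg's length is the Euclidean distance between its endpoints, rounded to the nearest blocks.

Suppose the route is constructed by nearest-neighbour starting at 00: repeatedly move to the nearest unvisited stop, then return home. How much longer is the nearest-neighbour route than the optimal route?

00: G4=3, J3=4, X5=6, Q8=7, C1=8 ⇒ G4
G4: J3=1, Q8=4, X5=8, C1=10 ⇒ J3
J3: Q8=3, X5=10, C1=11 ⇒ Q8
Q8: X5=13, C1=14 ⇒ X5
X5: C1=4 ⇒ C1
NN route 00 → G4 → J3 → Q8 → X5 → C1 → 00 costs 32.
Optimal: 00 → J3 → Q8 → G4 → X5 → C1 → 00 costs 31 (by enumerating all 60 distinct tours).
Excess = 32 − 31 = 1.

Excess over optimum: 1 blocks.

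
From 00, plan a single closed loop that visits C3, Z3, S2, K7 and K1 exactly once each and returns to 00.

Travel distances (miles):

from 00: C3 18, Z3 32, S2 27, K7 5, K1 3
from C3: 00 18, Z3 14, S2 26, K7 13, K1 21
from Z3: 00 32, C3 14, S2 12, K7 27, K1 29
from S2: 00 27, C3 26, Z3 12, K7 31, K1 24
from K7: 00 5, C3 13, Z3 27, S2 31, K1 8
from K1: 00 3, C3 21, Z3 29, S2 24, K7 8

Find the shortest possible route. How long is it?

There are 60 distinct closed tours to check (reversals are equivalent).
00 → C3 → Z3 → S2 → K7 → K1 → 00: 18+14+12+31+8+3 = 86
00 → C3 → Z3 → S2 → K1 → K7 → 00: 18+14+12+24+8+5 = 81
00 → C3 → Z3 → K7 → S2 → K1 → 00: 18+14+27+31+24+3 = 117
00 → C3 → Z3 → K7 → K1 → S2 → 00: 18+14+27+8+24+27 = 118
00 → C3 → Z3 → K1 → S2 → K7 → 00: 18+14+29+24+31+5 = 121
00 → C3 → Z3 → K1 → K7 → S2 → 00: 18+14+29+8+31+27 = 127
00 → C3 → S2 → Z3 → K7 → K1 → 00: 18+26+12+27+8+3 = 94
00 → C3 → S2 → Z3 → K1 → K7 → 00: 18+26+12+29+8+5 = 98
00 → C3 → S2 → K7 → Z3 → K1 → 00: 18+26+31+27+29+3 = 134
00 → C3 → S2 → K7 → K1 → Z3 → 00: 18+26+31+8+29+32 = 144
00 → C3 → S2 → K1 → Z3 → K7 → 00: 18+26+24+29+27+5 = 129
00 → C3 → S2 → K1 → K7 → Z3 → 00: 18+26+24+8+27+32 = 135
00 → C3 → K7 → Z3 → S2 → K1 → 00: 18+13+27+12+24+3 = 97
00 → C3 → K7 → Z3 → K1 → S2 → 00: 18+13+27+29+24+27 = 138
… (46 more)
00 → K7 → C3 → Z3 → S2 → K1 → 00: 5+13+14+12+24+3 = 71  ← best
The minimum is 71.
One optimal route: 00 → K7 → C3 → Z3 → S2 → K1 → 00 (or its reverse).

71 miles — the shortest possible round trip.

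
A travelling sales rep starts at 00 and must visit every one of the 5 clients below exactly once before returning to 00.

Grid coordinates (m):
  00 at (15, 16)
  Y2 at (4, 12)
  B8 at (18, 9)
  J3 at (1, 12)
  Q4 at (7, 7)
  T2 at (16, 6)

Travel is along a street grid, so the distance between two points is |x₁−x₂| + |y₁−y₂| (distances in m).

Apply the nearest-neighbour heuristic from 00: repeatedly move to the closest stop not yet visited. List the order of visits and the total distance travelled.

Nearest-neighbour total = 54 m; route 00 → B8 → T2 → Q4 → Y2 → J3 → 00.

From 00: distances to unvisited — B8=10, T2=11, Y2=15, Q4=17, J3=18. Nearest is B8 (10).
From B8: distances to unvisited — T2=5, Q4=13, Y2=17, J3=20. Nearest is T2 (5).
From T2: distances to unvisited — Q4=10, Y2=18, J3=21. Nearest is Q4 (10).
From Q4: distances to unvisited — Y2=8, J3=11. Nearest is Y2 (8).
From Y2: distances to unvisited — J3=3. Nearest is J3 (3).
Return J3→00: 18.
Total = 10 + 5 + 10 + 8 + 3 + 18 = 54.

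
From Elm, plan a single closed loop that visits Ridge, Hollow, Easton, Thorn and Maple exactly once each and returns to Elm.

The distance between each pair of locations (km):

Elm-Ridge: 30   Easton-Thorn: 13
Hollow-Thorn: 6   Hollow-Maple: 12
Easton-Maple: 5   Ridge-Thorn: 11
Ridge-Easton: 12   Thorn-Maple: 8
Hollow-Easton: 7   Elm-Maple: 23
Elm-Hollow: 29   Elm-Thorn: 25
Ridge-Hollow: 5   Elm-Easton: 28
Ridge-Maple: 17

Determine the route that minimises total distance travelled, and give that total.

Shortest round trip = 76 km.

With 5 stops there are 5!/2 = 60 distinct round trips (a route and its reverse cost the same).
Elm → Ridge → Hollow → Easton → Thorn → Maple → Elm: 30+5+7+13+8+23 = 86
Elm → Ridge → Hollow → Easton → Maple → Thorn → Elm: 30+5+7+5+8+25 = 80
Elm → Ridge → Hollow → Thorn → Easton → Maple → Elm: 30+5+6+13+5+23 = 82
Elm → Ridge → Hollow → Thorn → Maple → Easton → Elm: 30+5+6+8+5+28 = 82
Elm → Ridge → Hollow → Maple → Easton → Thorn → Elm: 30+5+12+5+13+25 = 90
Elm → Ridge → Hollow → Maple → Thorn → Easton → Elm: 30+5+12+8+13+28 = 96
Elm → Ridge → Easton → Hollow → Thorn → Maple → Elm: 30+12+7+6+8+23 = 86
Elm → Ridge → Easton → Hollow → Maple → Thorn → Elm: 30+12+7+12+8+25 = 94
Elm → Ridge → Easton → Thorn → Hollow → Maple → Elm: 30+12+13+6+12+23 = 96
Elm → Ridge → Easton → Thorn → Maple → Hollow → Elm: 30+12+13+8+12+29 = 104
Elm → Ridge → Easton → Maple → Hollow → Thorn → Elm: 30+12+5+12+6+25 = 90
Elm → Ridge → Easton → Maple → Thorn → Hollow → Elm: 30+12+5+8+6+29 = 90
Elm → Ridge → Thorn → Hollow → Easton → Maple → Elm: 30+11+6+7+5+23 = 82
Elm → Ridge → Thorn → Hollow → Maple → Easton → Elm: 30+11+6+12+5+28 = 92
… (46 more)
Elm → Thorn → Ridge → Hollow → Easton → Maple → Elm: 25+11+5+7+5+23 = 76  ← best
The minimum is 76.
One optimal route: Elm → Thorn → Ridge → Hollow → Easton → Maple → Elm (or its reverse).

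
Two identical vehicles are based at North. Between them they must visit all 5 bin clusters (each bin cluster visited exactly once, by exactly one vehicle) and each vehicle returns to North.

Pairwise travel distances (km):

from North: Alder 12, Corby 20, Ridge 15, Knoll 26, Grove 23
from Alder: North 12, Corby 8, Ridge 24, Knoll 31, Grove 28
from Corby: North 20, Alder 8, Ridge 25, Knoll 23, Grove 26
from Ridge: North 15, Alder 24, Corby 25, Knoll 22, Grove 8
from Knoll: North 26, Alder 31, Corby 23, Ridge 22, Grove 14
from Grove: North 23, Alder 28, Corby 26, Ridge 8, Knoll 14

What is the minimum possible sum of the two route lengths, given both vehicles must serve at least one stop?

103 km — the smallest possible combined total.

Check every non-empty split of the stops between the two vehicles; for each half take its own optimal tour:
  {Alder} + {Corby, Ridge, Knoll, Grove}: 24 + 80 = 104
  {Corby} + {Alder, Ridge, Knoll, Grove}: 40 + 80 = 120
  {Alder, Corby} + {Ridge, Knoll, Grove}: 40 + 63 = 103
  {Ridge} + {Alder, Corby, Knoll, Grove}: 30 + 80 = 110
  {Alder, Ridge} + {Corby, Knoll, Grove}: 51 + 80 = 131
  {Corby, Ridge} + {Alder, Knoll, Grove}: 60 + 80 = 140
  … (15 splits in total)
Best: vehicle 1 North → Alder → Corby → North = 40; vehicle 2 North → Ridge → Grove → Knoll → North = 63; combined 103.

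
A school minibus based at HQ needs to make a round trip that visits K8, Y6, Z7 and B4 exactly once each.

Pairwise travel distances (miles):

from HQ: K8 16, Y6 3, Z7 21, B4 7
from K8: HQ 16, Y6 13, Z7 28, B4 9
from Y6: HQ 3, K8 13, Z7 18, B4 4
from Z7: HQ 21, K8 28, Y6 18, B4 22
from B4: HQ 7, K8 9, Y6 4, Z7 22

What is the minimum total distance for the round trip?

There are 12 distinct closed tours to check (reversals are equivalent).
HQ-K8-Y6-Z7-B4-HQ: 16+13+18+22+7 = 76
HQ-K8-Y6-B4-Z7-HQ: 16+13+4+22+21 = 76
HQ-K8-Z7-Y6-B4-HQ: 16+28+18+4+7 = 73
HQ-K8-Z7-B4-Y6-HQ: 16+28+22+4+3 = 73
HQ-K8-B4-Y6-Z7-HQ: 16+9+4+18+21 = 68
HQ-K8-B4-Z7-Y6-HQ: 16+9+22+18+3 = 68
HQ-Y6-K8-Z7-B4-HQ: 3+13+28+22+7 = 73
HQ-Y6-K8-B4-Z7-HQ: 3+13+9+22+21 = 68
HQ-Y6-Z7-K8-B4-HQ: 3+18+28+9+7 = 65
HQ-Y6-B4-K8-Z7-HQ: 3+4+9+28+21 = 65
HQ-Z7-K8-Y6-B4-HQ: 21+28+13+4+7 = 73
HQ-Z7-Y6-K8-B4-HQ: 21+18+13+9+7 = 68
The minimum is 65.
One optimal route: HQ → Y6 → Z7 → K8 → B4 → HQ (or its reverse).

65 miles — the shortest possible round trip.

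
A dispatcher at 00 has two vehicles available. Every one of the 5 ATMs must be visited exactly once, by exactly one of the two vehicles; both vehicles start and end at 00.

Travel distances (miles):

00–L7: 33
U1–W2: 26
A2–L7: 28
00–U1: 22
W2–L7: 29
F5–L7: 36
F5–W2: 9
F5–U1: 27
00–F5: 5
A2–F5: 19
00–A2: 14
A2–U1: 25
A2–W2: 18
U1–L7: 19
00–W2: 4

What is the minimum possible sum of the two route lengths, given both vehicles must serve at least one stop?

Check every non-empty split of the stops between the two vehicles; for each half take its own optimal tour:
  {A2} + {F5, U1, W2, L7}: 28 + 84 = 112
  {F5} + {A2, U1, W2, L7}: 10 + 91 = 101
  {A2, F5} + {U1, W2, L7}: 38 + 74 = 112
  {U1} + {A2, F5, W2, L7}: 44 + 85 = 129
  {A2, U1} + {F5, W2, L7}: 61 + 74 = 135
  {F5, U1} + {A2, W2, L7}: 54 + 75 = 129
  … (15 splits in total)
Best: vehicle 1 00 → F5 → 00 = 10; vehicle 2 00 → A2 → U1 → L7 → W2 → 00 = 91; combined 101.

101 miles — the smallest possible combined total.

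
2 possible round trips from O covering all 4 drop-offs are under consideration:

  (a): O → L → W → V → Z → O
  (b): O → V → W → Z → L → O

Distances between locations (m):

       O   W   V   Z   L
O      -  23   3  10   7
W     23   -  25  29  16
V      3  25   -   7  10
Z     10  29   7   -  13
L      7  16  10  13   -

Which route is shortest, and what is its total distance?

(a): 7 + 16 + 25 + 7 + 10 = 65
(b): 3 + 25 + 29 + 13 + 7 = 77

65 m — (a) is the shortest.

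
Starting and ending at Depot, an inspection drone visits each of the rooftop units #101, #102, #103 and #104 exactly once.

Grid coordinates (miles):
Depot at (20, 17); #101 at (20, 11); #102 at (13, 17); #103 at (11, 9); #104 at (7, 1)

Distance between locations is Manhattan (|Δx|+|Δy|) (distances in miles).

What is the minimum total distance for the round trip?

There are 12 distinct closed tours to check (reversals are equivalent).
Depot→#101→#102→#103→#104→Depot: 6+13+10+12+29 = 70
Depot→#101→#102→#104→#103→Depot: 6+13+22+12+17 = 70
Depot→#101→#103→#102→#104→Depot: 6+11+10+22+29 = 78
Depot→#101→#103→#104→#102→Depot: 6+11+12+22+7 = 58
Depot→#101→#104→#102→#103→Depot: 6+23+22+10+17 = 78
Depot→#101→#104→#103→#102→Depot: 6+23+12+10+7 = 58
Depot→#102→#101→#103→#104→Depot: 7+13+11+12+29 = 72
Depot→#102→#101→#104→#103→Depot: 7+13+23+12+17 = 72
Depot→#102→#103→#101→#104→Depot: 7+10+11+23+29 = 80
Depot→#102→#104→#101→#103→Depot: 7+22+23+11+17 = 80
Depot→#103→#101→#102→#104→Depot: 17+11+13+22+29 = 92
Depot→#103→#102→#101→#104→Depot: 17+10+13+23+29 = 92
The minimum is 58.
One optimal route: Depot → #101 → #103 → #104 → #102 → Depot (or its reverse).

Minimum total distance: 58 miles.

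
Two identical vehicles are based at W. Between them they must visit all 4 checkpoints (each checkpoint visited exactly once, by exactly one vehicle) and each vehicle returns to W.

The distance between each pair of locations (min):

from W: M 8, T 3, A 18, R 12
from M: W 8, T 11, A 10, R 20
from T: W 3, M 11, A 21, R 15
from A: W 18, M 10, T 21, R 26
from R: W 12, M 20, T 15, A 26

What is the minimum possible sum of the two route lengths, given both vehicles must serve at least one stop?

62 min — the smallest possible combined total.

Check every non-empty split of the stops between the two vehicles; for each half take its own optimal tour:
  {M} + {T, A, R}: 16 + 62 = 78
  {T} + {M, A, R}: 6 + 56 = 62
  {M, T} + {A, R}: 22 + 56 = 78
  {A} + {M, T, R}: 36 + 46 = 82
  {M, A} + {T, R}: 36 + 30 = 66
  {T, A} + {M, R}: 42 + 40 = 82
  … (7 splits in total)
Best: vehicle 1 W → T → W = 6; vehicle 2 W → M → A → R → W = 56; combined 62.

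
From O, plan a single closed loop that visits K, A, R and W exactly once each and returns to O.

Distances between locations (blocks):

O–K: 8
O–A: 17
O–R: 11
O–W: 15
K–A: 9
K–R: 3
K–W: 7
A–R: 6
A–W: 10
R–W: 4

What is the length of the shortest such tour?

O - K - A - R - W - O: 8+9+6+4+15 = 42
O - K - A - W - R - O: 8+9+10+4+11 = 42
O - K - R - A - W - O: 8+3+6+10+15 = 42
O - K - R - W - A - O: 8+3+4+10+17 = 42
O - K - W - A - R - O: 8+7+10+6+11 = 42
O - K - W - R - A - O: 8+7+4+6+17 = 42
O - A - K - R - W - O: 17+9+3+4+15 = 48
O - A - K - W - R - O: 17+9+7+4+11 = 48
O - A - R - K - W - O: 17+6+3+7+15 = 48
O - A - W - K - R - O: 17+10+7+3+11 = 48
O - R - K - A - W - O: 11+3+9+10+15 = 48
O - R - A - K - W - O: 11+6+9+7+15 = 48
The minimum is 42.
One optimal route: O → K → A → R → W → O (or its reverse).

42 blocks — the shortest possible round trip.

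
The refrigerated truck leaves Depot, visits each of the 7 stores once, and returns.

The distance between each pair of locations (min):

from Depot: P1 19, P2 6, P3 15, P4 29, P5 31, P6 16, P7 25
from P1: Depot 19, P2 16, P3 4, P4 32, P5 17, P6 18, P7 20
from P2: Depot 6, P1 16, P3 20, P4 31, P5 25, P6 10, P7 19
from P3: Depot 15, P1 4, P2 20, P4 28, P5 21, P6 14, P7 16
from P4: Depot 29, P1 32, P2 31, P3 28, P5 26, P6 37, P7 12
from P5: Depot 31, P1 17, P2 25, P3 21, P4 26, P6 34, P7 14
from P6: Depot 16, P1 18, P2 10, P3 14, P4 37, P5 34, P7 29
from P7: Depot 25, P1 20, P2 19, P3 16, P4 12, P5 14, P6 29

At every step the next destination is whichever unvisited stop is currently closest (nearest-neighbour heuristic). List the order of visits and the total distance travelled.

At Depot the remaining stops are P2 6, P3 15, P6 16, P1 19, P7 25, P4 29, P5 31; go to P2.
At P2 the remaining stops are P6 10, P1 16, P7 19, P3 20, P5 25, P4 31; go to P6.
At P6 the remaining stops are P3 14, P1 18, P7 29, P5 34, P4 37; go to P3.
At P3 the remaining stops are P1 4, P7 16, P5 21, P4 28; go to P1.
At P1 the remaining stops are P5 17, P7 20, P4 32; go to P5.
At P5 the remaining stops are P7 14, P4 26; go to P7.
At P7 the remaining stops are P4 12; go to P4.
Return P4→Depot: 29.
Total = 6 + 10 + 14 + 4 + 17 + 14 + 12 + 29 = 106.

Nearest-neighbour total = 106 min; route Depot → P2 → P6 → P3 → P1 → P5 → P7 → P4 → Depot.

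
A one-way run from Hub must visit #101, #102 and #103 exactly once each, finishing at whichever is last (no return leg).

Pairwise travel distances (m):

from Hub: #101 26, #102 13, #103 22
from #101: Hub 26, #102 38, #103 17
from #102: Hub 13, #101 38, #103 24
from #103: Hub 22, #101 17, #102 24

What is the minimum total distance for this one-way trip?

Minimum one-way distance = 54 m.

There are 3! = 6 possible orderings.
Hub→#101→#102→#103: 26+38+24 = 88
Hub→#101→#103→#102: 26+17+24 = 67
Hub→#102→#101→#103: 13+38+17 = 68
Hub→#102→#103→#101: 13+24+17 = 54
Hub→#103→#101→#102: 22+17+38 = 77
Hub→#103→#102→#101: 22+24+38 = 84
The minimum is 54.
One shortest path: Hub → #102 → #103 → #101.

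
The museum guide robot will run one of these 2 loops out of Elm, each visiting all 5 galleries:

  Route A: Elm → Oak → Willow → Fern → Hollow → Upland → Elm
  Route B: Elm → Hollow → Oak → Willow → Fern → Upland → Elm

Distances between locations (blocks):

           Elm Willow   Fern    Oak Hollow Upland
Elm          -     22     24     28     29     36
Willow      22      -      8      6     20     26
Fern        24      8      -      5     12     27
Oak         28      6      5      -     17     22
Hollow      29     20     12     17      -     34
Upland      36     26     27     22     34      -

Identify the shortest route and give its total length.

Route A: 28 + 6 + 8 + 12 + 34 + 36 = 124
Route B: 29 + 17 + 6 + 8 + 27 + 36 = 123

123 blocks — Route B is the shortest.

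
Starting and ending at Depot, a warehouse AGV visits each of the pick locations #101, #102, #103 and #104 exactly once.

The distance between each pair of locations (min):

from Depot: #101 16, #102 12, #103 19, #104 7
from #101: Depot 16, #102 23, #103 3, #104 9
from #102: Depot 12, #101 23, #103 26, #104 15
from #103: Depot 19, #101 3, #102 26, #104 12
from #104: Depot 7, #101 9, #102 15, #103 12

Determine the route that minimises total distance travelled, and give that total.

Depot→#101→#102→#103→#104→Depot: 16+23+26+12+7 = 84
Depot→#101→#102→#104→#103→Depot: 16+23+15+12+19 = 85
Depot→#101→#103→#102→#104→Depot: 16+3+26+15+7 = 67
Depot→#101→#103→#104→#102→Depot: 16+3+12+15+12 = 58
Depot→#101→#104→#102→#103→Depot: 16+9+15+26+19 = 85
Depot→#101→#104→#103→#102→Depot: 16+9+12+26+12 = 75
Depot→#102→#101→#103→#104→Depot: 12+23+3+12+7 = 57
Depot→#102→#101→#104→#103→Depot: 12+23+9+12+19 = 75
Depot→#102→#103→#101→#104→Depot: 12+26+3+9+7 = 57
Depot→#102→#104→#101→#103→Depot: 12+15+9+3+19 = 58
Depot→#103→#101→#102→#104→Depot: 19+3+23+15+7 = 67
Depot→#103→#102→#101→#104→Depot: 19+26+23+9+7 = 84
The minimum is 57.
One optimal route: Depot → #102 → #101 → #103 → #104 → Depot (or its reverse).

Shortest round trip = 57 min.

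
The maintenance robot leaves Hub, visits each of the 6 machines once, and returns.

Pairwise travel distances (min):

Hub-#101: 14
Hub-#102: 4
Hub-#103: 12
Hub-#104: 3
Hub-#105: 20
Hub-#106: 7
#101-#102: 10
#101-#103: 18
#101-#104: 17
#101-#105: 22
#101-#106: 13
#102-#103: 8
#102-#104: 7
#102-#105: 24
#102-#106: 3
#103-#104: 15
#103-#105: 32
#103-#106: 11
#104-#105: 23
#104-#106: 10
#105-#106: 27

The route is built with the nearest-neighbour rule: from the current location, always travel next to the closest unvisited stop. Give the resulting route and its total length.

Nearest-neighbour total = 84 min; route Hub → #104 → #102 → #106 → #103 → #101 → #105 → Hub.

From Hub: distances to unvisited — #104=3, #102=4, #106=7, #103=12, #101=14, #105=20. Nearest is #104 (3).
From #104: distances to unvisited — #102=7, #106=10, #103=15, #101=17, #105=23. Nearest is #102 (7).
From #102: distances to unvisited — #106=3, #103=8, #101=10, #105=24. Nearest is #106 (3).
From #106: distances to unvisited — #103=11, #101=13, #105=27. Nearest is #103 (11).
From #103: distances to unvisited — #101=18, #105=32. Nearest is #101 (18).
From #101: distances to unvisited — #105=22. Nearest is #105 (22).
Return #105→Hub: 20.
Total = 3 + 7 + 3 + 11 + 18 + 22 + 20 = 84.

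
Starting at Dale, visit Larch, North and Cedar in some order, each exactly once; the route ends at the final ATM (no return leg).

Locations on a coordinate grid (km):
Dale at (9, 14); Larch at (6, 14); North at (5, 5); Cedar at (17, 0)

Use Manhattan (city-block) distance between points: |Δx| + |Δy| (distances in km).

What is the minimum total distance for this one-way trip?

30 km — the minimum one-way total.

There are 3! = 6 possible orderings.
Dale→Larch→North→Cedar: 3+10+17 = 30
Dale→Larch→Cedar→North: 3+25+17 = 45
Dale→North→Larch→Cedar: 13+10+25 = 48
Dale→North→Cedar→Larch: 13+17+25 = 55
Dale→Cedar→Larch→North: 22+25+10 = 57
Dale→Cedar→North→Larch: 22+17+10 = 49
The minimum is 30.
One shortest path: Dale → Larch → North → Cedar.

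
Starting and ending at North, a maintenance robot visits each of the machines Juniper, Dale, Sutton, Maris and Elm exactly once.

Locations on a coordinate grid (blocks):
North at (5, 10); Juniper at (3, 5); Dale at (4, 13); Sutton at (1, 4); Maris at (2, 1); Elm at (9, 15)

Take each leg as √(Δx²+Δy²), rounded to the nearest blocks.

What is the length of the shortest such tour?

Shortest round trip = 32 blocks.

North→Juniper→Dale→Sutton→Maris→Elm→North: 5+8+9+3+16+6 = 47
North→Juniper→Dale→Sutton→Elm→Maris→North: 5+8+9+14+16+9 = 61
North→Juniper→Dale→Maris→Sutton→Elm→North: 5+8+12+3+14+6 = 48
North→Juniper→Dale→Maris→Elm→Sutton→North: 5+8+12+16+14+7 = 62
North→Juniper→Dale→Elm→Sutton→Maris→North: 5+8+5+14+3+9 = 44
North→Juniper→Dale→Elm→Maris→Sutton→North: 5+8+5+16+3+7 = 44
North→Juniper→Sutton→Dale→Maris→Elm→North: 5+2+9+12+16+6 = 50
North→Juniper→Sutton→Dale→Elm→Maris→North: 5+2+9+5+16+9 = 46
North→Juniper→Sutton→Maris→Dale→Elm→North: 5+2+3+12+5+6 = 33
North→Juniper→Sutton→Maris→Elm→Dale→North: 5+2+3+16+5+3 = 34
North→Juniper→Sutton→Elm→Dale→Maris→North: 5+2+14+5+12+9 = 47
North→Juniper→Sutton→Elm→Maris→Dale→North: 5+2+14+16+12+3 = 52
North→Juniper→Maris→Dale→Sutton→Elm→North: 5+4+12+9+14+6 = 50
North→Juniper→Maris→Dale→Elm→Sutton→North: 5+4+12+5+14+7 = 47
… (46 more)
North→Juniper→Maris→Sutton→Dale→Elm→North: 5+4+3+9+5+6 = 32  ← best
The minimum is 32.
One optimal route: North → Juniper → Maris → Sutton → Dale → Elm → North (or its reverse).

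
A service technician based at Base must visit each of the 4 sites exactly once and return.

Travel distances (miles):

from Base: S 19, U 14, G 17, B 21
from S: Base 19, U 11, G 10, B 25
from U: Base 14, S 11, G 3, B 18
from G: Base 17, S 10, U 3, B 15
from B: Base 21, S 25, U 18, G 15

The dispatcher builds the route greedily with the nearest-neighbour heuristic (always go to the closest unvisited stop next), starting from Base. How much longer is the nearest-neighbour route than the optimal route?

From Base: U=14, G=17, S=19, B=21 → choose U (14).
From U: G=3, S=11, B=18 → choose G (3).
From G: S=10, B=15 → choose S (10).
From S: B=25 → choose B (25).
NN route Base → U → G → S → B → Base costs 73.
Optimal: Base → S → U → G → B → Base costs 69 (by enumerating all 12 distinct tours).
Excess = 73 − 69 = 4.

Excess over optimum: 4 miles.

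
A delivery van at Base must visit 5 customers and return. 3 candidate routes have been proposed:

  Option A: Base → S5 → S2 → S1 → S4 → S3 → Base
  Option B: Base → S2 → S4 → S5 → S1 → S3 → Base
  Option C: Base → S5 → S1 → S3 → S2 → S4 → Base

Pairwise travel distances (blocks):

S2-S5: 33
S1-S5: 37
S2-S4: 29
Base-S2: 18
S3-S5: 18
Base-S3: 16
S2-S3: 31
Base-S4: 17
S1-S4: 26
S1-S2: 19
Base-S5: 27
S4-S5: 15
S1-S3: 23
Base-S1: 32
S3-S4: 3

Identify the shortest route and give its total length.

Option A: 27 + 33 + 19 + 26 + 3 + 16 = 124
Option B: 18 + 29 + 15 + 37 + 23 + 16 = 138
Option C: 27 + 37 + 23 + 31 + 29 + 17 = 164

124 blocks — Option A is the shortest.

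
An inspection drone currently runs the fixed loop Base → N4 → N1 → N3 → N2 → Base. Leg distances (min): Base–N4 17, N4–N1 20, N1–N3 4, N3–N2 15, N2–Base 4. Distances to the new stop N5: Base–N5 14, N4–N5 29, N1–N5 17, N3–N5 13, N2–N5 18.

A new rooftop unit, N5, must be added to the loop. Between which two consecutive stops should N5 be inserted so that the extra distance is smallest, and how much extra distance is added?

+16 min — insert N5 between N3 and N2.

Insertion cost between consecutive stops i–j is d(i,N5) + d(N5,j) − d(i,j):
  between Base and N4: 14 + 29 − 17 = 26
  between N4 and N1: 29 + 17 − 20 = 26
  between N1 and N3: 17 + 13 − 4 = 26
  between N3 and N2: 13 + 18 − 15 = 16
  between N2 and Base: 18 + 14 − 4 = 28
Cheapest insertion is between N3 and N2, adding 16.
New total = 60 + 16 = 76.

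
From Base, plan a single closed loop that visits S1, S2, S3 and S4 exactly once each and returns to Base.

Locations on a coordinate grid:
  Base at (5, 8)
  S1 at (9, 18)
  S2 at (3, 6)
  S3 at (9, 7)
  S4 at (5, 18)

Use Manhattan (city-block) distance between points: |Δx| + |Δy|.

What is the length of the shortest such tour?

There are 12 distinct closed tours to check (reversals are equivalent).
Base - S1 - S2 - S3 - S4 - Base: 14+18+7+15+10 = 64
Base - S1 - S2 - S4 - S3 - Base: 14+18+14+15+5 = 66
Base - S1 - S3 - S2 - S4 - Base: 14+11+7+14+10 = 56
Base - S1 - S3 - S4 - S2 - Base: 14+11+15+14+4 = 58
Base - S1 - S4 - S2 - S3 - Base: 14+4+14+7+5 = 44
Base - S1 - S4 - S3 - S2 - Base: 14+4+15+7+4 = 44
Base - S2 - S1 - S3 - S4 - Base: 4+18+11+15+10 = 58
Base - S2 - S1 - S4 - S3 - Base: 4+18+4+15+5 = 46
Base - S2 - S3 - S1 - S4 - Base: 4+7+11+4+10 = 36
Base - S2 - S4 - S1 - S3 - Base: 4+14+4+11+5 = 38
Base - S3 - S1 - S2 - S4 - Base: 5+11+18+14+10 = 58
Base - S3 - S2 - S1 - S4 - Base: 5+7+18+4+10 = 44
The minimum is 36.
One optimal route: Base → S2 → S3 → S1 → S4 → Base (or its reverse).

Minimum total distance: 36.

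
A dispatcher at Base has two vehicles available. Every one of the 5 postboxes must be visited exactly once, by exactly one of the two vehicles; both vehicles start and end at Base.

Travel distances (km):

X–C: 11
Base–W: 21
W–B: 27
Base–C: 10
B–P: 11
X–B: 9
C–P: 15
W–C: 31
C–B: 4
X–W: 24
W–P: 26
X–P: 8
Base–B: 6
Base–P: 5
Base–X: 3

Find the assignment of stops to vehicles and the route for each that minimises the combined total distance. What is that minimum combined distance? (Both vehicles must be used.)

76 km — the smallest possible combined total.

Check every non-empty split of the stops between the two vehicles; for each half take its own optimal tour:
  {X} + {W, C, B, P}: 6 + 72 = 78
  {W} + {X, C, B, P}: 42 + 34 = 76
  {X, W} + {C, B, P}: 48 + 30 = 78
  {C} + {X, W, B, P}: 20 + 70 = 90
  {X, C} + {W, B, P}: 24 + 64 = 88
  {W, C} + {X, B, P}: 62 + 28 = 90
  … (15 splits in total)
Best: vehicle 1 Base → W → Base = 42; vehicle 2 Base → X → C → B → P → Base = 34; combined 76.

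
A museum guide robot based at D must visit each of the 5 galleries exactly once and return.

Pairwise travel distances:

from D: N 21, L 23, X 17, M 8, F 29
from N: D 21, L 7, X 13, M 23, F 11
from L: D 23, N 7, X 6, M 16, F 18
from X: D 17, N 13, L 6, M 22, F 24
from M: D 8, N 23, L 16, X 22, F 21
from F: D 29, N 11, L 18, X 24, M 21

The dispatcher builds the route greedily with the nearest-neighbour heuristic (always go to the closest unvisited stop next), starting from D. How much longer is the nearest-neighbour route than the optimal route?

From D: M=8, X=17, N=21, L=23, F=29 → choose M (8).
From M: L=16, F=21, X=22, N=23 → choose L (16).
From L: X=6, N=7, F=18 → choose X (6).
From X: N=13, F=24 → choose N (13).
From N: F=11 → choose F (11).
NN route D → M → L → X → N → F → D costs 83.
Optimal: D → X → L → N → F → M → D costs 70 (by enumerating all 60 distinct tours).
Excess = 83 − 70 = 13.

Excess over optimum: 13.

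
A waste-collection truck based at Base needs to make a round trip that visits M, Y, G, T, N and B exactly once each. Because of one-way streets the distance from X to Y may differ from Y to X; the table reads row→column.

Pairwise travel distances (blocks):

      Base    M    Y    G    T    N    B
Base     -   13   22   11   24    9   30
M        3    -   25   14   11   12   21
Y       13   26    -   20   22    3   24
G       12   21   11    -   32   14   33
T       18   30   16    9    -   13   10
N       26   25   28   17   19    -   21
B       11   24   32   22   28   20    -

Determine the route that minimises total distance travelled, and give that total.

Base-M-Y-G-T-N-B-Base: 13+25+20+32+13+21+11 = 135
Base-M-Y-G-T-B-N-Base: 13+25+20+32+10+20+26 = 146
Base-M-Y-G-N-T-B-Base: 13+25+20+14+19+10+11 = 112
Base-M-Y-G-N-B-T-Base: 13+25+20+14+21+28+18 = 139
Base-M-Y-G-B-T-N-Base: 13+25+20+33+28+13+26 = 158
Base-M-Y-G-B-N-T-Base: 13+25+20+33+20+19+18 = 148
Base-M-Y-T-G-N-B-Base: 13+25+22+9+14+21+11 = 115
Base-M-Y-T-G-B-N-Base: 13+25+22+9+33+20+26 = 148
… (712 more)
Base-M-T-G-Y-N-B-Base: 13+11+9+11+3+21+11 = 79  ← best
The minimum is 79.
One optimal route: Base → M → T → G → Y → N → B → Base.

Minimum total distance: 79 blocks.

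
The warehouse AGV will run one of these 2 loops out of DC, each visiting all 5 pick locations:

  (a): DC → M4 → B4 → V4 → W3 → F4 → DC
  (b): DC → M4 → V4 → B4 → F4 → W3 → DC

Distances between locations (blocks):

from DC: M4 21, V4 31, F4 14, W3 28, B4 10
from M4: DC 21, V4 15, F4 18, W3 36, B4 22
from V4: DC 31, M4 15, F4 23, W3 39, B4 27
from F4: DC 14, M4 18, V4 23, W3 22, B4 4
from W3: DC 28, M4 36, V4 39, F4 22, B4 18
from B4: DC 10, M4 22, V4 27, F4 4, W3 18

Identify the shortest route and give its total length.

Shortest is (b), total 117 blocks.

(a): 21 + 22 + 27 + 39 + 22 + 14 = 145
(b): 21 + 15 + 27 + 4 + 22 + 28 = 117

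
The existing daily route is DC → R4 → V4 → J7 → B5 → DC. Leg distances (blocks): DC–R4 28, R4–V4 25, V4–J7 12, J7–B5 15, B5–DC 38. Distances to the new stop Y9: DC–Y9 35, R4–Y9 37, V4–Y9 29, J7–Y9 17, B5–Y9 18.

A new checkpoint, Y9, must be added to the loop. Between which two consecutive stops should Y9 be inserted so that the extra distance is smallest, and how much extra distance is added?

Insertion cost between consecutive stops i–j is d(i,Y9) + d(Y9,j) − d(i,j):
  between DC and R4: 35 + 37 − 28 = 44
  between R4 and V4: 37 + 29 − 25 = 41
  between V4 and J7: 29 + 17 − 12 = 34
  between J7 and B5: 17 + 18 − 15 = 20
  between B5 and DC: 18 + 35 − 38 = 15
Cheapest insertion is between B5 and DC, adding 15.
New total = 118 + 15 = 133.

Adding 15 blocks by placing Y9 on the B5–DC leg.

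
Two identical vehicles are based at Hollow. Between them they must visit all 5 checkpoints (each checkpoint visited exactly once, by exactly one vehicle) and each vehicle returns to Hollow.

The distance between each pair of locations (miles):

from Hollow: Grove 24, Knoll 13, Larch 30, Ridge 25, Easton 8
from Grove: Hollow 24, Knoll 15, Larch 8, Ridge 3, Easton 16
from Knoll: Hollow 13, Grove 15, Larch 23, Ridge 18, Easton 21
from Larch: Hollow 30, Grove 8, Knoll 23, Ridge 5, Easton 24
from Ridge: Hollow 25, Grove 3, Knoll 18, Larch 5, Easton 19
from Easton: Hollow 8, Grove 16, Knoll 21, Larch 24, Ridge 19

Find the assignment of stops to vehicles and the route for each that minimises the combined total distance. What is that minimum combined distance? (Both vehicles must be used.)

Try each way of splitting the stops between the two vehicles (each non-empty) and, for each split, find the best tour for each vehicle:
  {Grove} + {Knoll, Larch, Ridge, Easton}: 48 + 68 = 116
  {Knoll} + {Grove, Larch, Ridge, Easton}: 26 + 62 = 88
  {Grove, Knoll} + {Larch, Ridge, Easton}: 52 + 62 = 114
  {Larch} + {Grove, Knoll, Ridge, Easton}: 60 + 58 = 118
  {Grove, Larch} + {Knoll, Ridge, Easton}: 62 + 58 = 120
  {Knoll, Larch} + {Grove, Ridge, Easton}: 66 + 52 = 118
  … (15 splits in total)
  {Grove, Knoll, Larch, Ridge} + {Easton}: 66 + 16 = 82  ← best
Best: vehicle 1 Hollow → Knoll → Grove → Larch → Ridge → Hollow = 66; vehicle 2 Hollow → Easton → Hollow = 16; combined 82.

Minimum combined distance: 82 miles.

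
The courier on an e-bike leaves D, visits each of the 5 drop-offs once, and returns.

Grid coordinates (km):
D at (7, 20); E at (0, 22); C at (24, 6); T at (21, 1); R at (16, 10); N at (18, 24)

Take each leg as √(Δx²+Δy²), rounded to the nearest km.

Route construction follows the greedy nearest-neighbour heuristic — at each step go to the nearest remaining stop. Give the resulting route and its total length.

78 km along D → E → N → R → C → T → D.

At D the remaining stops are E 7, N 12, R 13, C 22, T 24; go to E.
At E the remaining stops are N 18, R 20, C 29, T 30; go to N.
At N the remaining stops are R 14, C 19, T 23; go to R.
At R the remaining stops are C 9, T 10; go to C.
At C the remaining stops are T 6; go to T.
Return T→D: 24.
Total = 7 + 18 + 14 + 9 + 6 + 24 = 78.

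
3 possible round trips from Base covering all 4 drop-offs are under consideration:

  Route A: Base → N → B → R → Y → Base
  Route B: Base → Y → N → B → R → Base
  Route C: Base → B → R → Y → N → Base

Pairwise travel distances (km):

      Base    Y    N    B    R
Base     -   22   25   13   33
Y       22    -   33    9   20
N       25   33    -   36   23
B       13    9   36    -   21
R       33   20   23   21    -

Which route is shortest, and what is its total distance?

112 km — Route C is the shortest.

Route A: 25 + 36 + 21 + 20 + 22 = 124
Route B: 22 + 33 + 36 + 21 + 33 = 145
Route C: 13 + 21 + 20 + 33 + 25 = 112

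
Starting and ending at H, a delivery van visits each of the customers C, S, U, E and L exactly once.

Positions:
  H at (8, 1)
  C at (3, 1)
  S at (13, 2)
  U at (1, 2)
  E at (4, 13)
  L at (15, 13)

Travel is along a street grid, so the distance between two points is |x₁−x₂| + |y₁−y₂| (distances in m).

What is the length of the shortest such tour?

Shortest round trip = 52 m.

H - C - S - U - E - L - H: 5+11+12+14+11+19 = 72
H - C - S - U - L - E - H: 5+11+12+25+11+16 = 80
H - C - S - E - U - L - H: 5+11+20+14+25+19 = 94
H - C - S - E - L - U - H: 5+11+20+11+25+8 = 80
H - C - S - L - U - E - H: 5+11+13+25+14+16 = 84
H - C - S - L - E - U - H: 5+11+13+11+14+8 = 62
H - C - U - S - E - L - H: 5+3+12+20+11+19 = 70
H - C - U - S - L - E - H: 5+3+12+13+11+16 = 60
H - C - U - E - S - L - H: 5+3+14+20+13+19 = 74
H - C - U - E - L - S - H: 5+3+14+11+13+6 = 52
H - C - U - L - S - E - H: 5+3+25+13+20+16 = 82
H - C - U - L - E - S - H: 5+3+25+11+20+6 = 70
H - C - E - S - U - L - H: 5+13+20+12+25+19 = 94
H - C - E - S - L - U - H: 5+13+20+13+25+8 = 84
… (46 more)
The minimum is 52.
One optimal route: H → C → U → E → L → S → H (or its reverse).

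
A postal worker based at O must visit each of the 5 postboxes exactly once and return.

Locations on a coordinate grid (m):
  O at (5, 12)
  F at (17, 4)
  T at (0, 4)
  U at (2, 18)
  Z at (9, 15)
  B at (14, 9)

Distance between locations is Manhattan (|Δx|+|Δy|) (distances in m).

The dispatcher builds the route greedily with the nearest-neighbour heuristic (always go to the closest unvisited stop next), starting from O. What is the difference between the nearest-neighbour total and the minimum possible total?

2 m longer than the optimal tour.

O: Z=7, U=9, B=12, T=13, F=20 ⇒ Z
Z: U=10, B=11, F=19, T=20 ⇒ U
U: T=16, B=21, F=29 ⇒ T
T: F=17, B=19 ⇒ F
F: B=8 ⇒ B
NN route O → Z → U → T → F → B → O costs 70.
Optimal: O → T → F → B → Z → U → O costs 68 (by enumerating all 60 distinct tours).
Excess = 70 − 68 = 2.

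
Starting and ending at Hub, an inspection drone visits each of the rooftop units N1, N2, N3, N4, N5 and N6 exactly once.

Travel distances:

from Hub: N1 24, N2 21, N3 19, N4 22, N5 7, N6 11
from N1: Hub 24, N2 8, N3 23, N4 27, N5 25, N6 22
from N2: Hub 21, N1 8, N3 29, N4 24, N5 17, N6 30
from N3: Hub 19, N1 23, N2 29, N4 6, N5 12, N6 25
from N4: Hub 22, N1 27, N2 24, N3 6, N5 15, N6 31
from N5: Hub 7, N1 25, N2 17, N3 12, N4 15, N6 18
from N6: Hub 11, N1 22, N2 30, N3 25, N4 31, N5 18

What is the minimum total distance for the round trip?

90 — the shortest possible round trip.

There are 360 distinct closed tours to check (reversals are equivalent).
Hub-N1-N2-N3-N4-N5-N6-Hub: 24+8+29+6+15+18+11 = 111
Hub-N1-N2-N3-N4-N6-N5-Hub: 24+8+29+6+31+18+7 = 123
Hub-N1-N2-N3-N5-N4-N6-Hub: 24+8+29+12+15+31+11 = 130
Hub-N1-N2-N3-N5-N6-N4-Hub: 24+8+29+12+18+31+22 = 144
Hub-N1-N2-N3-N6-N4-N5-Hub: 24+8+29+25+31+15+7 = 139
Hub-N1-N2-N3-N6-N5-N4-Hub: 24+8+29+25+18+15+22 = 141
Hub-N1-N2-N4-N3-N5-N6-Hub: 24+8+24+6+12+18+11 = 103
Hub-N1-N2-N4-N3-N6-N5-Hub: 24+8+24+6+25+18+7 = 112
… (352 more)
Hub-N5-N3-N4-N2-N1-N6-Hub: 7+12+6+24+8+22+11 = 90  ← best
The minimum is 90.
One optimal route: Hub → N5 → N3 → N4 → N2 → N1 → N6 → Hub (or its reverse).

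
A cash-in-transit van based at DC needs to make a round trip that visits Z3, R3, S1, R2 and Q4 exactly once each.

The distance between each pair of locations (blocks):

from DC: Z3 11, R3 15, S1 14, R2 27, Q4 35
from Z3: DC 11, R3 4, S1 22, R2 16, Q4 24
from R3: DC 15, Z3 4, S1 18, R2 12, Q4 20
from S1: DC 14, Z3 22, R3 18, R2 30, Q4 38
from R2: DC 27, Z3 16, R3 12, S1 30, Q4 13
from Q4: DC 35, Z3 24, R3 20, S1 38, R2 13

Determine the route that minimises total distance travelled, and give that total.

Shortest round trip = 92 blocks.

DC→Z3→R3→S1→R2→Q4→DC: 11+4+18+30+13+35 = 111
DC→Z3→R3→S1→Q4→R2→DC: 11+4+18+38+13+27 = 111
DC→Z3→R3→R2→S1→Q4→DC: 11+4+12+30+38+35 = 130
DC→Z3→R3→R2→Q4→S1→DC: 11+4+12+13+38+14 = 92
DC→Z3→R3→Q4→S1→R2→DC: 11+4+20+38+30+27 = 130
DC→Z3→R3→Q4→R2→S1→DC: 11+4+20+13+30+14 = 92
DC→Z3→S1→R3→R2→Q4→DC: 11+22+18+12+13+35 = 111
DC→Z3→S1→R3→Q4→R2→DC: 11+22+18+20+13+27 = 111
DC→Z3→S1→R2→R3→Q4→DC: 11+22+30+12+20+35 = 130
DC→Z3→S1→R2→Q4→R3→DC: 11+22+30+13+20+15 = 111
DC→Z3→S1→Q4→R3→R2→DC: 11+22+38+20+12+27 = 130
DC→Z3→S1→Q4→R2→R3→DC: 11+22+38+13+12+15 = 111
DC→Z3→R2→R3→S1→Q4→DC: 11+16+12+18+38+35 = 130
DC→Z3→R2→R3→Q4→S1→DC: 11+16+12+20+38+14 = 111
… (46 more)
The minimum is 92.
One optimal route: DC → Z3 → R3 → R2 → Q4 → S1 → DC (or its reverse).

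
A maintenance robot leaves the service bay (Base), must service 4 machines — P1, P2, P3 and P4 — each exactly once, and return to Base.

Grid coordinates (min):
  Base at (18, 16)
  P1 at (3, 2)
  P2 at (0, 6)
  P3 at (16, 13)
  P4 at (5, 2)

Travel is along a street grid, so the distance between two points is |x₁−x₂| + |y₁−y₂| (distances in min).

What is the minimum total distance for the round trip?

Shortest round trip = 64 min.

There are 12 distinct closed tours to check (reversals are equivalent).
Base→P1→P2→P3→P4→Base: 29+7+23+22+27 = 108
Base→P1→P2→P4→P3→Base: 29+7+9+22+5 = 72
Base→P1→P3→P2→P4→Base: 29+24+23+9+27 = 112
Base→P1→P3→P4→P2→Base: 29+24+22+9+28 = 112
Base→P1→P4→P2→P3→Base: 29+2+9+23+5 = 68
Base→P1→P4→P3→P2→Base: 29+2+22+23+28 = 104
Base→P2→P1→P3→P4→Base: 28+7+24+22+27 = 108
Base→P2→P1→P4→P3→Base: 28+7+2+22+5 = 64
Base→P2→P3→P1→P4→Base: 28+23+24+2+27 = 104
Base→P2→P4→P1→P3→Base: 28+9+2+24+5 = 68
Base→P3→P1→P2→P4→Base: 5+24+7+9+27 = 72
Base→P3→P2→P1→P4→Base: 5+23+7+2+27 = 64
The minimum is 64.
One optimal route: Base → P2 → P1 → P4 → P3 → Base (or its reverse).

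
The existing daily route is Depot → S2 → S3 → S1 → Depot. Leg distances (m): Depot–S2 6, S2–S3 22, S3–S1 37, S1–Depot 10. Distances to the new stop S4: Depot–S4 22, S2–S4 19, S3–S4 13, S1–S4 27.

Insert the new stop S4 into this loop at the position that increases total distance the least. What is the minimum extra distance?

+3 m — insert S4 between S3 and S1.

Insertion cost between consecutive stops i–j is d(i,S4) + d(S4,j) − d(i,j):
  between Depot and S2: 22 + 19 − 6 = 35
  between S2 and S3: 19 + 13 − 22 = 10
  between S3 and S1: 13 + 27 − 37 = 3
  between S1 and Depot: 27 + 22 − 10 = 39
Cheapest insertion is between S3 and S1, adding 3.
New total = 75 + 3 = 78.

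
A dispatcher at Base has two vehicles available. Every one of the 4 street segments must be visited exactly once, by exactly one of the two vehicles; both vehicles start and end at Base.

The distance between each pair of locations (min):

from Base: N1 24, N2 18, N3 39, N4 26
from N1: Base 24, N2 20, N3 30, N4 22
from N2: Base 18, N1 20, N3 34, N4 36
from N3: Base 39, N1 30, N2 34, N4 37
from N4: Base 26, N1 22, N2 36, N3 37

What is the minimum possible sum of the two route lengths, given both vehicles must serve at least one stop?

153 min — the smallest possible combined total.

Check every non-empty split of the stops between the two vehicles; for each half take its own optimal tour:
  {N1} + {N2, N3, N4}: 48 + 115 = 163
  {N2} + {N1, N3, N4}: 36 + 117 = 153
  {N1, N2} + {N3, N4}: 62 + 102 = 164
  {N3} + {N1, N2, N4}: 78 + 86 = 164
  {N1, N3} + {N2, N4}: 93 + 80 = 173
  {N2, N3} + {N1, N4}: 91 + 72 = 163
  … (7 splits in total)
Best: vehicle 1 Base → N2 → Base = 36; vehicle 2 Base → N1 → N3 → N4 → Base = 117; combined 153.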